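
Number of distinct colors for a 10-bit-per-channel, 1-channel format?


Total bits = 10 bits/channel × 1 channels = 10 bits
Distinct colors = 2^10
= 1,024 colors


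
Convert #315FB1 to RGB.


31 → 49 (R)
5F → 95 (G)
B1 → 177 (B)
= RGB(49, 95, 177)


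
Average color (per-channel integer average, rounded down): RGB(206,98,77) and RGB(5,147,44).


Midpoint: each channel = ⌊(C₁+C₂)/2⌋
R: ⌊(206+5)/2⌋ = 105
G: ⌊(98+147)/2⌋ = 122
B: ⌊(77+44)/2⌋ = 60
= RGB(105, 122, 60)


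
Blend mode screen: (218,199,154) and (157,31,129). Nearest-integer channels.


Screen: C = 255 - (255-A)×(255-B)/255, rounded to nearest integer
R: 255 - (255-218)×(255-157)/255 = 255 - 3626/255 ≈ 255 - 14.220 = 240.780 → 241
G: 255 - (255-199)×(255-31)/255 = 255 - 12544/255 ≈ 255 - 49.192 = 205.808 → 206
B: 255 - (255-154)×(255-129)/255 = 255 - 12726/255 ≈ 255 - 49.906 = 205.094 → 205
= RGB(241, 206, 205)


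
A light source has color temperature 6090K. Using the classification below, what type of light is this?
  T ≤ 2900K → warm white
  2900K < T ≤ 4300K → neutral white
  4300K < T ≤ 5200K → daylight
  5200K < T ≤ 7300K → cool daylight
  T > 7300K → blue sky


Temperature: 6090K
5200K < 6090K ≤ 7300K → cool daylight
Classification: cool daylight


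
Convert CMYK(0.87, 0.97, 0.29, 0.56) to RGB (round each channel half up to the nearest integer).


R = 255 × (1-C) × (1-K) = 255 × 0.13 × 0.44 = 14.586 → 15
G = 255 × (1-M) × (1-K) = 255 × 0.03 × 0.44 = 3.366 → 3
B = 255 × (1-Y) × (1-K) = 255 × 0.71 × 0.44 = 79.662 → 80
= RGB(15, 3, 80)


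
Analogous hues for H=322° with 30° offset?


Base hue: 322°
Left analog: (322 - 30) mod 360 = 292°
Right analog: (322 + 30) mod 360 = 352°
Analogous hues = 292° and 352°


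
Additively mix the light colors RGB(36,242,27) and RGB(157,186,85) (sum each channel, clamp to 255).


Additive: each channel = min(255, C₁+C₂)
R: 36+157 = 193 → 193
G: 242+186 = 428 → 255
B: 27+85 = 112 → 112
= RGB(193, 255, 112)


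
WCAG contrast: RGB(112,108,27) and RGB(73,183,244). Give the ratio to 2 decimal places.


Linearize each sRGB channel c=v/255: c/12.92 if c ≤ 0.04045 else ((c+0.055)/1.055)^2.4
L = 0.2126×R_lin + 0.7152×G_lin + 0.0722×B_lin
Color 1 (112,108,27):
  R=112: 112/255≈0.4392 > 0.04045 → ((0.4392+0.055)/1.055)^2.4 ≈ 0.16203
  G=108: 108/255≈0.4235 > 0.04045 → ((0.4235+0.055)/1.055)^2.4 ≈ 0.14996
  B=27: 27/255≈0.1059 > 0.04045 → ((0.1059+0.055)/1.055)^2.4 ≈ 0.01096
  L1 = 0.2126×0.16203 + 0.7152×0.14996 + 0.0722×0.01096 ≈ 0.14249
Color 2 (73,183,244):
  R=73: 73/255≈0.2863 > 0.04045 → ((0.2863+0.055)/1.055)^2.4 ≈ 0.06663
  G=183: 183/255≈0.7176 > 0.04045 → ((0.7176+0.055)/1.055)^2.4 ≈ 0.47353
  B=244: 244/255≈0.9569 > 0.04045 → ((0.9569+0.055)/1.055)^2.4 ≈ 0.90466
  L2 = 0.2126×0.06663 + 0.7152×0.47353 + 0.0722×0.90466 ≈ 0.41815
Lighter = 0.41815, Darker = 0.14249
Ratio = (L_lighter + 0.05) / (L_darker + 0.05)
Ratio = (0.41815 + 0.05) / (0.14249 + 0.05) = 0.46815 / 0.19249 ≈ 2.4321
Ratio ≈ 2.43:1


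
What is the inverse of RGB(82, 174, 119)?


Invert: (255-R, 255-G, 255-B)
R: 255-82 = 173
G: 255-174 = 81
B: 255-119 = 136
= RGB(173, 81, 136)


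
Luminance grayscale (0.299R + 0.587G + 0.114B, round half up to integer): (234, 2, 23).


Gray = 0.299×R + 0.587×G + 0.114×B
Gray = 0.299×234 + 0.587×2 + 0.114×23
Gray = 69.966 + 1.174 + 2.622
Gray = 73.762 → round half up → 74
Gray = 74


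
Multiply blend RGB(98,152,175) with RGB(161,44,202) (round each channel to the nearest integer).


Multiply: C = A×B/255, rounded to nearest integer
R: 98×161/255 = 15778/255 ≈ 61.875 → 62
G: 152×44/255 = 6688/255 ≈ 26.227 → 26
B: 175×202/255 = 35350/255 ≈ 138.627 → 139
= RGB(62, 26, 139)


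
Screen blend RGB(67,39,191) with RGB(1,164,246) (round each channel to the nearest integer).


Screen: C = 255 - (255-A)×(255-B)/255, rounded to nearest integer
R: 255 - (255-67)×(255-1)/255 = 255 - 47752/255 ≈ 255 - 187.263 = 67.737 → 68
G: 255 - (255-39)×(255-164)/255 = 255 - 19656/255 ≈ 255 - 77.082 = 177.918 → 178
B: 255 - (255-191)×(255-246)/255 = 255 - 576/255 ≈ 255 - 2.259 = 252.741 → 253
= RGB(68, 178, 253)


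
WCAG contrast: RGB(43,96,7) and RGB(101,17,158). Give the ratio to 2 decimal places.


Linearize each sRGB channel c=v/255: c/12.92 if c ≤ 0.04045 else ((c+0.055)/1.055)^2.4
L = 0.2126×R_lin + 0.7152×G_lin + 0.0722×B_lin
Color 1 (43,96,7):
  R=43: 43/255≈0.1686 > 0.04045 → ((0.1686+0.055)/1.055)^2.4 ≈ 0.02416
  G=96: 96/255≈0.3765 > 0.04045 → ((0.3765+0.055)/1.055)^2.4 ≈ 0.11697
  B=7: 7/255≈0.0275 ≤ 0.04045 → 0.0275/12.92 ≈ 0.00212
  L1 = 0.2126×0.02416 + 0.7152×0.11697 + 0.0722×0.00212 ≈ 0.08895
Color 2 (101,17,158):
  R=101: 101/255≈0.3961 > 0.04045 → ((0.3961+0.055)/1.055)^2.4 ≈ 0.13014
  G=17: 17/255≈0.0667 > 0.04045 → ((0.0667+0.055)/1.055)^2.4 ≈ 0.00561
  B=158: 158/255≈0.6196 > 0.04045 → ((0.6196+0.055)/1.055)^2.4 ≈ 0.34191
  L2 = 0.2126×0.13014 + 0.7152×0.00561 + 0.0722×0.34191 ≈ 0.05636
Lighter = 0.08895, Darker = 0.05636
Ratio = (L_lighter + 0.05) / (L_darker + 0.05)
Ratio = (0.08895 + 0.05) / (0.05636 + 0.05) = 0.13895 / 0.10636 ≈ 1.3064
Ratio ≈ 1.31:1


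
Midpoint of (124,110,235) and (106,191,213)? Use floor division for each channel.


Midpoint: each channel = ⌊(C₁+C₂)/2⌋
R: ⌊(124+106)/2⌋ = 115
G: ⌊(110+191)/2⌋ = 150
B: ⌊(235+213)/2⌋ = 224
= RGB(115, 150, 224)


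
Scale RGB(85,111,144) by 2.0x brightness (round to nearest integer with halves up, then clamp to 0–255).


Multiply each channel by 2.0, round half up, clamp to [0, 255]
R: 85×2.0 = 170
G: 111×2.0 = 222
B: 144×2.0 = 288 → clamp → 255
= RGB(170, 222, 255)


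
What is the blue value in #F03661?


Color: #F03661
R = F0 = 240
G = 36 = 54
B = 61 = 97
Blue = 97


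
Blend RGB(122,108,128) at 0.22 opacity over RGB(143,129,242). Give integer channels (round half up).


C = α×F + (1-α)×B, with 1-α = 0.78
R: 0.22×122 + 0.78×143 = 26.84 + 111.54 = 138.38 → 138
G: 0.22×108 + 0.78×129 = 23.76 + 100.62 = 124.38 → 124
B: 0.22×128 + 0.78×242 = 28.16 + 188.76 = 216.92 → 217
= RGB(138, 124, 217)


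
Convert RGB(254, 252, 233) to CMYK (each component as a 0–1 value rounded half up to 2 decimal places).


R'=254/255≈0.9961, G'=252/255≈0.9882, B'=233/255≈0.9137
K = 1 - max(R',G',B') = 1 - 254/255 = 1/255 = 0.00392… → 0.00
(1-R'-K)/(1-K) simplifies to (max-R)/max with max = 254:
C = (254-254)/254 = 0/254 = 0 → 0.00
M = (254-252)/254 = 2/254 = 0.00787… → 0.01
Y = (254-233)/254 = 21/254 = 0.08267… → 0.08
= CMYK(0.00, 0.01, 0.08, 0.00)


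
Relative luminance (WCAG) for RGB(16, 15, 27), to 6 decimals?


Linearize each channel (sRGB transfer function): c = v/255; c_lin = c/12.92 if c ≤ 0.04045, else ((c+0.055)/1.055)^2.4
  R: 16/255 ≈ 0.062745 > 0.04045 → ((0.062745+0.055)/1.055)^2.4 ≈ 0.005182
  G: 15/255 ≈ 0.058824 > 0.04045 → ((0.058824+0.055)/1.055)^2.4 ≈ 0.004777
  B: 27/255 ≈ 0.105882 > 0.04045 → ((0.105882+0.055)/1.055)^2.4 ≈ 0.010960
R_lin = 0.005182, G_lin = 0.004777, B_lin = 0.010960
L = 0.2126×R + 0.7152×G + 0.0722×B
L = 0.2126×0.005182 + 0.7152×0.004777 + 0.0722×0.010960
L ≈ 0.005309


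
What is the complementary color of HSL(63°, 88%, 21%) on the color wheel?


Complement = opposite side of color wheel = hue + 180°
H' = (63 + 180) mod 360 = 243°
S and L unchanged.
= HSL(243°, 88%, 21%)


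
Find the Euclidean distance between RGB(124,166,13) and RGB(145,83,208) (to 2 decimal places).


d = √[(R₁-R₂)² + (G₁-G₂)² + (B₁-B₂)²]
d = √[(124-145)² + (166-83)² + (13-208)²]
d = √[441 + 6889 + 38025]
d = √45355
d ≈ 212.97


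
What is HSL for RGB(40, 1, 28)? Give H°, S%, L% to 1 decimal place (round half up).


Normalize: R'=40/255≈0.1569, G'=1/255≈0.0039, B'=28/255≈0.1098
Max=40/255, Min=1/255, Δ=Max-Min=39/255
L = (Max+Min)/2 = (40+1)/510 = 41/510 = 0.08039… → L = 8.0%
L ≤ 0.5 → S = Δ/(Max+Min) = 39/(40+1) = 39/41 = 0.95121… → S = 95.1%
(the 1/255 factors cancel in S and H, so raw channel differences can be used)
Max is R' → H = 60 × (((G-B)/Δ) mod 6) = 60 × (((1-28)/39) mod 6)
  (-27)/39 = -0.6923…; negative, so add 6 → 5.3076…
  H = 60 × 5.3076… = 318.461…° → H = 318.5°
= HSL(318.5°, 95.1%, 8.0%)


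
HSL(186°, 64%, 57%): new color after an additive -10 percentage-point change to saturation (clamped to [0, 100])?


Original S = 64%
Adjustment = -10 percentage points
New S = 64 + (-10) = 54
Clamp to [0, 100] → 54
= HSL(186°, 54%, 57%)


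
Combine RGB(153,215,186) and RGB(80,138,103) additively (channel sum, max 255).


Additive: each channel = min(255, C₁+C₂)
R: 153+80 = 233 → 233
G: 215+138 = 353 → 255
B: 186+103 = 289 → 255
= RGB(233, 255, 255)


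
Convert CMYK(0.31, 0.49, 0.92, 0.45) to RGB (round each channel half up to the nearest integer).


R = 255 × (1-C) × (1-K) = 255 × 0.69 × 0.55 = 96.7725 → 97
G = 255 × (1-M) × (1-K) = 255 × 0.51 × 0.55 = 71.5275 → 72
B = 255 × (1-Y) × (1-K) = 255 × 0.08 × 0.55 = 11.22 → 11
= RGB(97, 72, 11)


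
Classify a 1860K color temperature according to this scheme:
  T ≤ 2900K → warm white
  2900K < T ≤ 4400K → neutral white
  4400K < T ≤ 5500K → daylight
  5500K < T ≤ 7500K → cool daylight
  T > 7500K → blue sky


Temperature: 1860K
1860K ≤ 2900K → warm white
Classification: warm white


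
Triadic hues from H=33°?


Triadic: equally spaced at 120° intervals
H1 = 33°
H2 = (33 + 120) mod 360 = 153°
H3 = (33 + 240) mod 360 = 273°
Triadic = 33°, 153°, 273°


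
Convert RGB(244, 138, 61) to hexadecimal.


R = 244 → F4 (hex)
G = 138 → 8A (hex)
B = 61 → 3D (hex)
Hex = #F48A3D


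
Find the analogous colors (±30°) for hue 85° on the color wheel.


Base hue: 85°
Left analog: (85 - 30) mod 360 = 55°
Right analog: (85 + 30) mod 360 = 115°
Analogous hues = 55° and 115°


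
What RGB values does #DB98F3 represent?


DB → 219 (R)
98 → 152 (G)
F3 → 243 (B)
= RGB(219, 152, 243)


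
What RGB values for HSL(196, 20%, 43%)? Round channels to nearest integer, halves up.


H=196°, S=0.20, L=0.43
C = (1-|2L-1|)×S = (1-|-0.14|)×0.20 = 0.172
H' = H/60 = 196/60 ≈ 3.2667; X = C×(1-|H' mod 2 - 1|) ≈ 0.1261
m = L - C/2 = 0.43 - 0.086 = 0.344
Sector ⌊H'⌋ = 3 → (R',G',B') = (0.0, ≈0.1261, 0.172)
RGB = ((R'+m)×255, (G'+m)×255, (B'+m)×255) = (87.72, 119.884, 131.58)
Round half up → RGB(88, 120, 132)


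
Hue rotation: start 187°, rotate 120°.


New hue = (H + rotation) mod 360
New hue = (187 + 120) mod 360
= 307 mod 360
= 307°


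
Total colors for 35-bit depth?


Colors = 2^bits = 2^35
= 34,359,738,368 colors


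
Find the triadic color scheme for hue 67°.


Triadic: equally spaced at 120° intervals
H1 = 67°
H2 = (67 + 120) mod 360 = 187°
H3 = (67 + 240) mod 360 = 307°
Triadic = 67°, 187°, 307°


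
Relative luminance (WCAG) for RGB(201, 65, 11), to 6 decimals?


Linearize each channel (sRGB transfer function): c = v/255; c_lin = c/12.92 if c ≤ 0.04045, else ((c+0.055)/1.055)^2.4
  R: 201/255 ≈ 0.788235 > 0.04045 → ((0.788235+0.055)/1.055)^2.4 ≈ 0.584078
  G: 65/255 ≈ 0.254902 > 0.04045 → ((0.254902+0.055)/1.055)^2.4 ≈ 0.052861
  B: 11/255 ≈ 0.043137 > 0.04045 → ((0.043137+0.055)/1.055)^2.4 ≈ 0.003347
R_lin = 0.584078, G_lin = 0.052861, B_lin = 0.003347
L = 0.2126×R + 0.7152×G + 0.0722×B
L = 0.2126×0.584078 + 0.7152×0.052861 + 0.0722×0.003347
L ≈ 0.162223


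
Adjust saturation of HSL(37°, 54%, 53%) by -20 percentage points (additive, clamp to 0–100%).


Original S = 54%
Adjustment = -20 percentage points
New S = 54 + (-20) = 34
Clamp to [0, 100] → 34
= HSL(37°, 34%, 53%)


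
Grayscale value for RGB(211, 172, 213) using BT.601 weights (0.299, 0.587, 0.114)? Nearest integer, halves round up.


Gray = 0.299×R + 0.587×G + 0.114×B
Gray = 0.299×211 + 0.587×172 + 0.114×213
Gray = 63.089 + 100.964 + 24.282
Gray = 188.335 → round half up → 188
Gray = 188


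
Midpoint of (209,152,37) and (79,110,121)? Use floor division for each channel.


Midpoint: each channel = ⌊(C₁+C₂)/2⌋
R: ⌊(209+79)/2⌋ = 144
G: ⌊(152+110)/2⌋ = 131
B: ⌊(37+121)/2⌋ = 79
= RGB(144, 131, 79)


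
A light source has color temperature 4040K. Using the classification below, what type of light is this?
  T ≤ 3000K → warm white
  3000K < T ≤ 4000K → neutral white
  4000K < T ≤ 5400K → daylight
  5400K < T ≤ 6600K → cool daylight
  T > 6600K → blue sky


Temperature: 4040K
4000K < 4040K ≤ 5400K → daylight
Classification: daylight


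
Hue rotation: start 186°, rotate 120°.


New hue = (H + rotation) mod 360
New hue = (186 + 120) mod 360
= 306 mod 360
= 306°


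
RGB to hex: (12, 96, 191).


R = 12 → 0C (hex)
G = 96 → 60 (hex)
B = 191 → BF (hex)
Hex = #0C60BF


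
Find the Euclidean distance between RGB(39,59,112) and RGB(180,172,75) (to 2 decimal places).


d = √[(R₁-R₂)² + (G₁-G₂)² + (B₁-B₂)²]
d = √[(39-180)² + (59-172)² + (112-75)²]
d = √[19881 + 12769 + 1369]
d = √34019
d ≈ 184.44


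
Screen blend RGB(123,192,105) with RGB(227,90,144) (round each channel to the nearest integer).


Screen: C = 255 - (255-A)×(255-B)/255, rounded to nearest integer
R: 255 - (255-123)×(255-227)/255 = 255 - 3696/255 ≈ 255 - 14.494 = 240.506 → 241
G: 255 - (255-192)×(255-90)/255 = 255 - 10395/255 ≈ 255 - 40.765 = 214.235 → 214
B: 255 - (255-105)×(255-144)/255 = 255 - 16650/255 ≈ 255 - 65.294 = 189.706 → 190
= RGB(241, 214, 190)


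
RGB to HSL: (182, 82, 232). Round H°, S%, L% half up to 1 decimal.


Normalize: R'=182/255≈0.7137, G'=82/255≈0.3216, B'=232/255≈0.9098
Max=232/255, Min=82/255, Δ=Max-Min=150/255
L = (Max+Min)/2 = (232+82)/510 = 314/510 = 0.61568… → L = 61.6%
L > 0.5 → S = Δ/(2-Max-Min) = 150/(510-232-82) = 150/196 = 0.76530… → S = 76.5%
(the 1/255 factors cancel in S and H, so raw channel differences can be used)
Max is B' → H = 60 × ((R-G)/Δ + 4) = 60 × ((182-82)/150 + 4)
  100/150 + 4 = 0.6666… + 4 = 4.6666…
  H = 60 × 4.6666… = 280° → H = 280.0°
= HSL(280.0°, 76.5%, 61.6%)


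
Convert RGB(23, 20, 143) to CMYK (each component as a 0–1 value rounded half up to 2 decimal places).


R'=23/255≈0.0902, G'=20/255≈0.0784, B'=143/255≈0.5608
K = 1 - max(R',G',B') = 1 - 143/255 = 112/255 = 0.43921… → 0.44
(1-R'-K)/(1-K) simplifies to (max-R)/max with max = 143:
C = (143-23)/143 = 120/143 = 0.83916… → 0.84
M = (143-20)/143 = 123/143 = 0.86013… → 0.86
Y = (143-143)/143 = 0/143 = 0 → 0.00
= CMYK(0.84, 0.86, 0.00, 0.44)


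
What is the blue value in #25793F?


Color: #25793F
R = 25 = 37
G = 79 = 121
B = 3F = 63
Blue = 63


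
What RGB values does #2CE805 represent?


2C → 44 (R)
E8 → 232 (G)
05 → 5 (B)
= RGB(44, 232, 5)


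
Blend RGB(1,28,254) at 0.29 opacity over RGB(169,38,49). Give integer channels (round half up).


C = α×F + (1-α)×B, with 1-α = 0.71
R: 0.29×1 + 0.71×169 = 0.29 + 119.99 = 120.28 → 120
G: 0.29×28 + 0.71×38 = 8.12 + 26.98 = 35.10 → 35
B: 0.29×254 + 0.71×49 = 73.66 + 34.79 = 108.45 → 108
= RGB(120, 35, 108)


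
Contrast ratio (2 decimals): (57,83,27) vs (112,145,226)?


Linearize each sRGB channel c=v/255: c/12.92 if c ≤ 0.04045 else ((c+0.055)/1.055)^2.4
L = 0.2126×R_lin + 0.7152×G_lin + 0.0722×B_lin
Color 1 (57,83,27):
  R=57: 57/255≈0.2235 > 0.04045 → ((0.2235+0.055)/1.055)^2.4 ≈ 0.04092
  G=83: 83/255≈0.3255 > 0.04045 → ((0.3255+0.055)/1.055)^2.4 ≈ 0.08650
  B=27: 27/255≈0.1059 > 0.04045 → ((0.1059+0.055)/1.055)^2.4 ≈ 0.01096
  L1 = 0.2126×0.04092 + 0.7152×0.08650 + 0.0722×0.01096 ≈ 0.07136
Color 2 (112,145,226):
  R=112: 112/255≈0.4392 > 0.04045 → ((0.4392+0.055)/1.055)^2.4 ≈ 0.16203
  G=145: 145/255≈0.5686 > 0.04045 → ((0.5686+0.055)/1.055)^2.4 ≈ 0.28315
  B=226: 226/255≈0.8863 > 0.04045 → ((0.8863+0.055)/1.055)^2.4 ≈ 0.76052
  L2 = 0.2126×0.16203 + 0.7152×0.28315 + 0.0722×0.76052 ≈ 0.29187
Lighter = 0.29187, Darker = 0.07136
Ratio = (L_lighter + 0.05) / (L_darker + 0.05)
Ratio = (0.29187 + 0.05) / (0.07136 + 0.05) = 0.34187 / 0.12136 ≈ 2.8171
Ratio ≈ 2.82:1


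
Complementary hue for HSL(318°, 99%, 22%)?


Complement = opposite side of color wheel = hue + 180°
H' = (318 + 180) mod 360 = 138°
S and L unchanged.
= HSL(138°, 99%, 22%)


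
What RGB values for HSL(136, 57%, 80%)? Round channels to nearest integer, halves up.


H=136°, S=0.57, L=0.80
C = (1-|2L-1|)×S = (1-|0.60|)×0.57 = 0.228
H' = H/60 = 136/60 ≈ 2.2667; X = C×(1-|H' mod 2 - 1|) = 0.0608
m = L - C/2 = 0.80 - 0.114 = 0.686
Sector ⌊H'⌋ = 2 → (R',G',B') = (0.0, 0.228, 0.0608)
RGB = ((R'+m)×255, (G'+m)×255, (B'+m)×255) = (174.93, 233.07, 190.434)
Round half up → RGB(175, 233, 190)


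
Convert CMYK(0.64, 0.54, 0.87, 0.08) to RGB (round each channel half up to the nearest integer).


R = 255 × (1-C) × (1-K) = 255 × 0.36 × 0.92 = 84.456 → 84
G = 255 × (1-M) × (1-K) = 255 × 0.46 × 0.92 = 107.916 → 108
B = 255 × (1-Y) × (1-K) = 255 × 0.13 × 0.92 = 30.498 → 30
= RGB(84, 108, 30)


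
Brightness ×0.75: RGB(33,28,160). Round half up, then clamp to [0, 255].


Multiply each channel by 0.75, round half up, clamp to [0, 255]
R: 33×0.75 = 24.75 → round → 25
G: 28×0.75 = 21
B: 160×0.75 = 120
= RGB(25, 21, 120)


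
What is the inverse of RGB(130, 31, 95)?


Invert: (255-R, 255-G, 255-B)
R: 255-130 = 125
G: 255-31 = 224
B: 255-95 = 160
= RGB(125, 224, 160)


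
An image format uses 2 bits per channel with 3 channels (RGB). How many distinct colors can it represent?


Total bits = 2 bits/channel × 3 channels = 6 bits
Distinct colors = 2^6
= 64 colors


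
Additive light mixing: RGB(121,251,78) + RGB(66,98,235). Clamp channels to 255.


Additive: each channel = min(255, C₁+C₂)
R: 121+66 = 187 → 187
G: 251+98 = 349 → 255
B: 78+235 = 313 → 255
= RGB(187, 255, 255)


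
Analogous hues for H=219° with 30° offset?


Base hue: 219°
Left analog: (219 - 30) mod 360 = 189°
Right analog: (219 + 30) mod 360 = 249°
Analogous hues = 189° and 249°


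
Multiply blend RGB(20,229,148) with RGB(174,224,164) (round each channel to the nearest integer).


Multiply: C = A×B/255, rounded to nearest integer
R: 20×174/255 = 3480/255 ≈ 13.647 → 14
G: 229×224/255 = 51296/255 ≈ 201.161 → 201
B: 148×164/255 = 24272/255 ≈ 95.184 → 95
= RGB(14, 201, 95)


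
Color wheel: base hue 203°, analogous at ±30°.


Base hue: 203°
Left analog: (203 - 30) mod 360 = 173°
Right analog: (203 + 30) mod 360 = 233°
Analogous hues = 173° and 233°


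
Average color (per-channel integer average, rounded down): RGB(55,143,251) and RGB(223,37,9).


Midpoint: each channel = ⌊(C₁+C₂)/2⌋
R: ⌊(55+223)/2⌋ = 139
G: ⌊(143+37)/2⌋ = 90
B: ⌊(251+9)/2⌋ = 130
= RGB(139, 90, 130)


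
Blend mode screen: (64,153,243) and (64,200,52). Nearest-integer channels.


Screen: C = 255 - (255-A)×(255-B)/255, rounded to nearest integer
R: 255 - (255-64)×(255-64)/255 = 255 - 36481/255 ≈ 255 - 143.063 = 111.937 → 112
G: 255 - (255-153)×(255-200)/255 = 255 - 5610/255 ≈ 255 - 22.000 = 233.000 → 233
B: 255 - (255-243)×(255-52)/255 = 255 - 2436/255 ≈ 255 - 9.553 = 245.447 → 245
= RGB(112, 233, 245)


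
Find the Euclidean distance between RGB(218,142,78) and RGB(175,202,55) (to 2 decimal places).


d = √[(R₁-R₂)² + (G₁-G₂)² + (B₁-B₂)²]
d = √[(218-175)² + (142-202)² + (78-55)²]
d = √[1849 + 3600 + 529]
d = √5978
d ≈ 77.32


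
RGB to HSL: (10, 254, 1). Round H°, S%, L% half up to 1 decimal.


Normalize: R'=10/255≈0.0392, G'=254/255≈0.9961, B'=1/255≈0.0039
Max=254/255, Min=1/255, Δ=Max-Min=253/255
L = (Max+Min)/2 = (254+1)/510 = 255/510 = 0.5 → L = 50.0%
L ≤ 0.5 → S = Δ/(Max+Min) = 253/(254+1) = 253/255 = 0.99215… → S = 99.2%
(the 1/255 factors cancel in S and H, so raw channel differences can be used)
Max is G' → H = 60 × ((B-R)/Δ + 2) = 60 × ((1-10)/253 + 2)
  -9/253 + 2 = -0.0355… + 2 = 1.9644…
  H = 60 × 1.9644… = 117.865…° → H = 117.9°
= HSL(117.9°, 99.2%, 50.0%)


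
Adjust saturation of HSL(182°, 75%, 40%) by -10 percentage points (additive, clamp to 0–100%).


Original S = 75%
Adjustment = -10 percentage points
New S = 75 + (-10) = 65
Clamp to [0, 100] → 65
= HSL(182°, 65%, 40%)


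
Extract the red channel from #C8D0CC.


Color: #C8D0CC
R = C8 = 200
G = D0 = 208
B = CC = 204
Red = 200


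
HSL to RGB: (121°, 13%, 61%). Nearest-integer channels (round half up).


H=121°, S=0.13, L=0.61
C = (1-|2L-1|)×S = (1-|0.22|)×0.13 = 0.1014
H' = H/60 = 121/60 ≈ 2.0167; X = C×(1-|H' mod 2 - 1|) = 0.00169
m = L - C/2 = 0.61 - 0.0507 = 0.5593
Sector ⌊H'⌋ = 2 → (R',G',B') = (0.0, 0.1014, 0.00169)
RGB = ((R'+m)×255, (G'+m)×255, (B'+m)×255) = (142.6215, 168.4785, 143.05245)
Round half up → RGB(143, 168, 143)


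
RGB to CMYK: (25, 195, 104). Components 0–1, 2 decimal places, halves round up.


R'=25/255≈0.0980, G'=195/255≈0.7647, B'=104/255≈0.4078
K = 1 - max(R',G',B') = 1 - 195/255 = 60/255 = 0.23529… → 0.24
(1-R'-K)/(1-K) simplifies to (max-R)/max with max = 195:
C = (195-25)/195 = 170/195 = 0.87179… → 0.87
M = (195-195)/195 = 0/195 = 0 → 0.00
Y = (195-104)/195 = 91/195 = 0.46666… → 0.47
= CMYK(0.87, 0.00, 0.47, 0.24)


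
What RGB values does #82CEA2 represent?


82 → 130 (R)
CE → 206 (G)
A2 → 162 (B)
= RGB(130, 206, 162)


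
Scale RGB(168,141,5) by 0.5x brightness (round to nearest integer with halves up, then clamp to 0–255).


Multiply each channel by 0.5, round half up, clamp to [0, 255]
R: 168×0.5 = 84
G: 141×0.5 = 70.5 → round → 71
B: 5×0.5 = 2.5 → round → 3
= RGB(84, 71, 3)


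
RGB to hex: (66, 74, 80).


R = 66 → 42 (hex)
G = 74 → 4A (hex)
B = 80 → 50 (hex)
Hex = #424A50


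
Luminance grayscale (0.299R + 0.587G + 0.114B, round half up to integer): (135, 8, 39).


Gray = 0.299×R + 0.587×G + 0.114×B
Gray = 0.299×135 + 0.587×8 + 0.114×39
Gray = 40.365 + 4.696 + 4.446
Gray = 49.507 → round half up → 50
Gray = 50


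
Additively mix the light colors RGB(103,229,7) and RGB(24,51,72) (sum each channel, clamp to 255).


Additive: each channel = min(255, C₁+C₂)
R: 103+24 = 127 → 127
G: 229+51 = 280 → 255
B: 7+72 = 79 → 79
= RGB(127, 255, 79)


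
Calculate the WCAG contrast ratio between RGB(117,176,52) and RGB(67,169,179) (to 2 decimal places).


Linearize each sRGB channel c=v/255: c/12.92 if c ≤ 0.04045 else ((c+0.055)/1.055)^2.4
L = 0.2126×R_lin + 0.7152×G_lin + 0.0722×B_lin
Color 1 (117,176,52):
  R=117: 117/255≈0.4588 > 0.04045 → ((0.4588+0.055)/1.055)^2.4 ≈ 0.17789
  G=176: 176/255≈0.6902 > 0.04045 → ((0.6902+0.055)/1.055)^2.4 ≈ 0.43415
  B=52: 52/255≈0.2039 > 0.04045 → ((0.2039+0.055)/1.055)^2.4 ≈ 0.03434
  L1 = 0.2126×0.17789 + 0.7152×0.43415 + 0.0722×0.03434 ≈ 0.35081
Color 2 (67,169,179):
  R=67: 67/255≈0.2627 > 0.04045 → ((0.2627+0.055)/1.055)^2.4 ≈ 0.05613
  G=169: 169/255≈0.6627 > 0.04045 → ((0.6627+0.055)/1.055)^2.4 ≈ 0.39676
  B=179: 179/255≈0.7020 > 0.04045 → ((0.7020+0.055)/1.055)^2.4 ≈ 0.45079
  L2 = 0.2126×0.05613 + 0.7152×0.39676 + 0.0722×0.45079 ≈ 0.32824
Lighter = 0.35081, Darker = 0.32824
Ratio = (L_lighter + 0.05) / (L_darker + 0.05)
Ratio = (0.35081 + 0.05) / (0.32824 + 0.05) = 0.40081 / 0.37824 ≈ 1.0597
Ratio ≈ 1.06:1


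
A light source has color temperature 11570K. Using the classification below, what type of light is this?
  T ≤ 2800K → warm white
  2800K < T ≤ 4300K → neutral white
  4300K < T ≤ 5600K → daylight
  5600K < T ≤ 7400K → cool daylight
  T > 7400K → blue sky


Temperature: 11570K
11570K > 7400K → blue sky
Classification: blue sky


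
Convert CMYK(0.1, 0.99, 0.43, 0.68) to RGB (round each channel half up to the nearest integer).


R = 255 × (1-C) × (1-K) = 255 × 0.90 × 0.32 = 73.44 → 73
G = 255 × (1-M) × (1-K) = 255 × 0.01 × 0.32 = 0.816 → 1
B = 255 × (1-Y) × (1-K) = 255 × 0.57 × 0.32 = 46.512 → 47
= RGB(73, 1, 47)


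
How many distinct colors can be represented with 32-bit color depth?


Colors = 2^bits = 2^32
= 4,294,967,296 colors


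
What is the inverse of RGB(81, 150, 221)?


Invert: (255-R, 255-G, 255-B)
R: 255-81 = 174
G: 255-150 = 105
B: 255-221 = 34
= RGB(174, 105, 34)


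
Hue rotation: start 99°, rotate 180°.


New hue = (H + rotation) mod 360
New hue = (99 + 180) mod 360
= 279 mod 360
= 279°


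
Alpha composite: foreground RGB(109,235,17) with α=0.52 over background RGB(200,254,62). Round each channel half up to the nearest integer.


C = α×F + (1-α)×B, with 1-α = 0.48
R: 0.52×109 + 0.48×200 = 56.68 + 96.00 = 152.68 → 153
G: 0.52×235 + 0.48×254 = 122.20 + 121.92 = 244.12 → 244
B: 0.52×17 + 0.48×62 = 8.84 + 29.76 = 38.60 → 39
= RGB(153, 244, 39)


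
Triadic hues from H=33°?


Triadic: equally spaced at 120° intervals
H1 = 33°
H2 = (33 + 120) mod 360 = 153°
H3 = (33 + 240) mod 360 = 273°
Triadic = 33°, 153°, 273°


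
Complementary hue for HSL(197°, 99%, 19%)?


Complement = opposite side of color wheel = hue + 180°
H' = (197 + 180) mod 360 = 17°
S and L unchanged.
= HSL(17°, 99%, 19%)


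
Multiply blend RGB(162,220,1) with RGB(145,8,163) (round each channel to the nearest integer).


Multiply: C = A×B/255, rounded to nearest integer
R: 162×145/255 = 23490/255 ≈ 92.118 → 92
G: 220×8/255 = 1760/255 ≈ 6.902 → 7
B: 1×163/255 = 163/255 ≈ 0.639 → 1
= RGB(92, 7, 1)


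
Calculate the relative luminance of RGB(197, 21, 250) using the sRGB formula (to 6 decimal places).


Linearize each channel (sRGB transfer function): c = v/255; c_lin = c/12.92 if c ≤ 0.04045, else ((c+0.055)/1.055)^2.4
  R: 197/255 ≈ 0.772549 > 0.04045 → ((0.772549+0.055)/1.055)^2.4 ≈ 0.558340
  G: 21/255 ≈ 0.082353 > 0.04045 → ((0.082353+0.055)/1.055)^2.4 ≈ 0.007499
  B: 250/255 ≈ 0.980392 > 0.04045 → ((0.980392+0.055)/1.055)^2.4 ≈ 0.955973
R_lin = 0.558340, G_lin = 0.007499, B_lin = 0.955973
L = 0.2126×R + 0.7152×G + 0.0722×B
L = 0.2126×0.558340 + 0.7152×0.007499 + 0.0722×0.955973
L ≈ 0.193088


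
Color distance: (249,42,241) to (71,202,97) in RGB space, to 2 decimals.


d = √[(R₁-R₂)² + (G₁-G₂)² + (B₁-B₂)²]
d = √[(249-71)² + (42-202)² + (241-97)²]
d = √[31684 + 25600 + 20736]
d = √78020
d ≈ 279.32


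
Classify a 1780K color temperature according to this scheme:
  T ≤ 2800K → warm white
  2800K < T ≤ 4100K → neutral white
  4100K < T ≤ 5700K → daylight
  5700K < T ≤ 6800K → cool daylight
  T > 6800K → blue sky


Temperature: 1780K
1780K ≤ 2800K → warm white
Classification: warm white


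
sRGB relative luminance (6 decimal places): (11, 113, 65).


Linearize each channel (sRGB transfer function): c = v/255; c_lin = c/12.92 if c ≤ 0.04045, else ((c+0.055)/1.055)^2.4
  R: 11/255 ≈ 0.043137 > 0.04045 → ((0.043137+0.055)/1.055)^2.4 ≈ 0.003347
  G: 113/255 ≈ 0.443137 > 0.04045 → ((0.443137+0.055)/1.055)^2.4 ≈ 0.165132
  B: 65/255 ≈ 0.254902 > 0.04045 → ((0.254902+0.055)/1.055)^2.4 ≈ 0.052861
R_lin = 0.003347, G_lin = 0.165132, B_lin = 0.052861
L = 0.2126×R + 0.7152×G + 0.0722×B
L = 0.2126×0.003347 + 0.7152×0.165132 + 0.0722×0.052861
L ≈ 0.122631


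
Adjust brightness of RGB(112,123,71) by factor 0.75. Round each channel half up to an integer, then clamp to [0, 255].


Multiply each channel by 0.75, round half up, clamp to [0, 255]
R: 112×0.75 = 84
G: 123×0.75 = 92.25 → round → 92
B: 71×0.75 = 53.25 → round → 53
= RGB(84, 92, 53)


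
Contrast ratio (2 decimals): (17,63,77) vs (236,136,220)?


Linearize each sRGB channel c=v/255: c/12.92 if c ≤ 0.04045 else ((c+0.055)/1.055)^2.4
L = 0.2126×R_lin + 0.7152×G_lin + 0.0722×B_lin
Color 1 (17,63,77):
  R=17: 17/255≈0.0667 > 0.04045 → ((0.0667+0.055)/1.055)^2.4 ≈ 0.00561
  G=63: 63/255≈0.2471 > 0.04045 → ((0.2471+0.055)/1.055)^2.4 ≈ 0.04971
  B=77: 77/255≈0.3020 > 0.04045 → ((0.3020+0.055)/1.055)^2.4 ≈ 0.07421
  L1 = 0.2126×0.00561 + 0.7152×0.04971 + 0.0722×0.07421 ≈ 0.04210
Color 2 (236,136,220):
  R=236: 236/255≈0.9255 > 0.04045 → ((0.9255+0.055)/1.055)^2.4 ≈ 0.83880
  G=136: 136/255≈0.5333 > 0.04045 → ((0.5333+0.055)/1.055)^2.4 ≈ 0.24620
  B=220: 220/255≈0.8627 > 0.04045 → ((0.8627+0.055)/1.055)^2.4 ≈ 0.71569
  L2 = 0.2126×0.83880 + 0.7152×0.24620 + 0.0722×0.71569 ≈ 0.40608
Lighter = 0.40608, Darker = 0.04210
Ratio = (L_lighter + 0.05) / (L_darker + 0.05)
Ratio = (0.40608 + 0.05) / (0.04210 + 0.05) = 0.45608 / 0.09210 ≈ 4.9521
Ratio ≈ 4.95:1


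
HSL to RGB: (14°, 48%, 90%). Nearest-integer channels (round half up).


H=14°, S=0.48, L=0.90
C = (1-|2L-1|)×S = (1-|0.80|)×0.48 = 0.096
H' = H/60 = 14/60 ≈ 0.2333; X = C×(1-|H' mod 2 - 1|) = 0.0224
m = L - C/2 = 0.90 - 0.048 = 0.852
Sector ⌊H'⌋ = 0 → (R',G',B') = (0.096, 0.0224, 0.0)
RGB = ((R'+m)×255, (G'+m)×255, (B'+m)×255) = (241.74, 222.972, 217.26)
Round half up → RGB(242, 223, 217)


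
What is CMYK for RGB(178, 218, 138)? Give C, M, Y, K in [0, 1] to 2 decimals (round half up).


R'=178/255≈0.6980, G'=218/255≈0.8549, B'=138/255≈0.5412
K = 1 - max(R',G',B') = 1 - 218/255 = 37/255 = 0.14509… → 0.15
(1-R'-K)/(1-K) simplifies to (max-R)/max with max = 218:
C = (218-178)/218 = 40/218 = 0.18348… → 0.18
M = (218-218)/218 = 0/218 = 0 → 0.00
Y = (218-138)/218 = 80/218 = 0.36697… → 0.37
= CMYK(0.18, 0.00, 0.37, 0.15)


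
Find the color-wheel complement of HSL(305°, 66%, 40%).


Complement = opposite side of color wheel = hue + 180°
H' = (305 + 180) mod 360 = 125°
S and L unchanged.
= HSL(125°, 66%, 40%)


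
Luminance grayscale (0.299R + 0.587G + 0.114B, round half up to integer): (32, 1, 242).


Gray = 0.299×R + 0.587×G + 0.114×B
Gray = 0.299×32 + 0.587×1 + 0.114×242
Gray = 9.568 + 0.587 + 27.588
Gray = 37.743 → round half up → 38
Gray = 38


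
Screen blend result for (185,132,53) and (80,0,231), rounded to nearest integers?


Screen: C = 255 - (255-A)×(255-B)/255, rounded to nearest integer
R: 255 - (255-185)×(255-80)/255 = 255 - 12250/255 ≈ 255 - 48.039 = 206.961 → 207
G: 255 - (255-132)×(255-0)/255 = 255 - 31365/255 ≈ 255 - 123.000 = 132.000 → 132
B: 255 - (255-53)×(255-231)/255 = 255 - 4848/255 ≈ 255 - 19.012 = 235.988 → 236
= RGB(207, 132, 236)


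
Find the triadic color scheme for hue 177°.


Triadic: equally spaced at 120° intervals
H1 = 177°
H2 = (177 + 120) mod 360 = 297°
H3 = (177 + 240) mod 360 = 57°
Triadic = 177°, 297°, 57°


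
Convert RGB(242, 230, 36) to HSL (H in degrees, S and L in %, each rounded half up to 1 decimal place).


Normalize: R'=242/255≈0.9490, G'=230/255≈0.9020, B'=36/255≈0.1412
Max=242/255, Min=36/255, Δ=Max-Min=206/255
L = (Max+Min)/2 = (242+36)/510 = 278/510 = 0.54509… → L = 54.5%
L > 0.5 → S = Δ/(2-Max-Min) = 206/(510-242-36) = 206/232 = 0.88793… → S = 88.8%
(the 1/255 factors cancel in S and H, so raw channel differences can be used)
Max is R' → H = 60 × (((G-B)/Δ) mod 6) = 60 × (((230-36)/206) mod 6)
  194/206 = 0.9417…
  H = 60 × 0.9417… = 56.504…° → H = 56.5°
= HSL(56.5°, 88.8%, 54.5%)


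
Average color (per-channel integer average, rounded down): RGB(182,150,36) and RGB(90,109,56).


Midpoint: each channel = ⌊(C₁+C₂)/2⌋
R: ⌊(182+90)/2⌋ = 136
G: ⌊(150+109)/2⌋ = 129
B: ⌊(36+56)/2⌋ = 46
= RGB(136, 129, 46)


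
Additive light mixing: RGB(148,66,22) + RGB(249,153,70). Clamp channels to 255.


Additive: each channel = min(255, C₁+C₂)
R: 148+249 = 397 → 255
G: 66+153 = 219 → 219
B: 22+70 = 92 → 92
= RGB(255, 219, 92)


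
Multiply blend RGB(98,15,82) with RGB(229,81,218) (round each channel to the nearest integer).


Multiply: C = A×B/255, rounded to nearest integer
R: 98×229/255 = 22442/255 ≈ 88.008 → 88
G: 15×81/255 = 1215/255 ≈ 4.765 → 5
B: 82×218/255 = 17876/255 ≈ 70.102 → 70
= RGB(88, 5, 70)


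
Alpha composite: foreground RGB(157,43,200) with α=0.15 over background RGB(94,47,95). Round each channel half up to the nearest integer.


C = α×F + (1-α)×B, with 1-α = 0.85
R: 0.15×157 + 0.85×94 = 23.55 + 79.90 = 103.45 → 103
G: 0.15×43 + 0.85×47 = 6.45 + 39.95 = 46.40 → 46
B: 0.15×200 + 0.85×95 = 30.00 + 80.75 = 110.75 → 111
= RGB(103, 46, 111)


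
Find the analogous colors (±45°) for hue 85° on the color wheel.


Base hue: 85°
Left analog: (85 - 45) mod 360 = 40°
Right analog: (85 + 45) mod 360 = 130°
Analogous hues = 40° and 130°


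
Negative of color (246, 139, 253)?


Invert: (255-R, 255-G, 255-B)
R: 255-246 = 9
G: 255-139 = 116
B: 255-253 = 2
= RGB(9, 116, 2)


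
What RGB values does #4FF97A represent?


4F → 79 (R)
F9 → 249 (G)
7A → 122 (B)
= RGB(79, 249, 122)


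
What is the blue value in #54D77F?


Color: #54D77F
R = 54 = 84
G = D7 = 215
B = 7F = 127
Blue = 127


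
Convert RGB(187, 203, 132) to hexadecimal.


R = 187 → BB (hex)
G = 203 → CB (hex)
B = 132 → 84 (hex)
Hex = #BBCB84


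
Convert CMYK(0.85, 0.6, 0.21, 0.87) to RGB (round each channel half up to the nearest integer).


R = 255 × (1-C) × (1-K) = 255 × 0.15 × 0.13 = 4.9725 → 5
G = 255 × (1-M) × (1-K) = 255 × 0.40 × 0.13 = 13.26 → 13
B = 255 × (1-Y) × (1-K) = 255 × 0.79 × 0.13 = 26.1885 → 26
= RGB(5, 13, 26)


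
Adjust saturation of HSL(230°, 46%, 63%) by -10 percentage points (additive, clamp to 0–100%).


Original S = 46%
Adjustment = -10 percentage points
New S = 46 + (-10) = 36
Clamp to [0, 100] → 36
= HSL(230°, 36%, 63%)


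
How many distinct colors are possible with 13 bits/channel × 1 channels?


Total bits = 13 bits/channel × 1 channels = 13 bits
Distinct colors = 2^13
= 8,192 colors


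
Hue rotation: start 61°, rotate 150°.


New hue = (H + rotation) mod 360
New hue = (61 + 150) mod 360
= 211 mod 360
= 211°


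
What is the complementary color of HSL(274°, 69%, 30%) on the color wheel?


Complement = opposite side of color wheel = hue + 180°
H' = (274 + 180) mod 360 = 94°
S and L unchanged.
= HSL(94°, 69%, 30%)


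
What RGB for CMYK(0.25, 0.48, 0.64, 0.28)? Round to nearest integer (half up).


R = 255 × (1-C) × (1-K) = 255 × 0.75 × 0.72 = 137.7 → 138
G = 255 × (1-M) × (1-K) = 255 × 0.52 × 0.72 = 95.472 → 95
B = 255 × (1-Y) × (1-K) = 255 × 0.36 × 0.72 = 66.096 → 66
= RGB(138, 95, 66)


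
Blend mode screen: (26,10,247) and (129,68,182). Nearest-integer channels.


Screen: C = 255 - (255-A)×(255-B)/255, rounded to nearest integer
R: 255 - (255-26)×(255-129)/255 = 255 - 28854/255 ≈ 255 - 113.153 = 141.847 → 142
G: 255 - (255-10)×(255-68)/255 = 255 - 45815/255 ≈ 255 - 179.667 = 75.333 → 75
B: 255 - (255-247)×(255-182)/255 = 255 - 584/255 ≈ 255 - 2.290 = 252.710 → 253
= RGB(142, 75, 253)


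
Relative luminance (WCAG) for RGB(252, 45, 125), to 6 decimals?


Linearize each channel (sRGB transfer function): c = v/255; c_lin = c/12.92 if c ≤ 0.04045, else ((c+0.055)/1.055)^2.4
  R: 252/255 ≈ 0.988235 > 0.04045 → ((0.988235+0.055)/1.055)^2.4 ≈ 0.973445
  G: 45/255 ≈ 0.176471 > 0.04045 → ((0.176471+0.055)/1.055)^2.4 ≈ 0.026241
  B: 125/255 ≈ 0.490196 > 0.04045 → ((0.490196+0.055)/1.055)^2.4 ≈ 0.205079
R_lin = 0.973445, G_lin = 0.026241, B_lin = 0.205079
L = 0.2126×R + 0.7152×G + 0.0722×B
L = 0.2126×0.973445 + 0.7152×0.026241 + 0.0722×0.205079
L ≈ 0.240529


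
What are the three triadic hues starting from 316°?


Triadic: equally spaced at 120° intervals
H1 = 316°
H2 = (316 + 120) mod 360 = 76°
H3 = (316 + 240) mod 360 = 196°
Triadic = 316°, 76°, 196°


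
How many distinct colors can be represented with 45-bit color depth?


Colors = 2^bits = 2^45
= 35,184,372,088,832 colors


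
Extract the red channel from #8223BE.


Color: #8223BE
R = 82 = 130
G = 23 = 35
B = BE = 190
Red = 130


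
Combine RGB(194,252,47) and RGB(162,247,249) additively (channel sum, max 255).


Additive: each channel = min(255, C₁+C₂)
R: 194+162 = 356 → 255
G: 252+247 = 499 → 255
B: 47+249 = 296 → 255
= RGB(255, 255, 255)


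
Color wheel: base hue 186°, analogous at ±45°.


Base hue: 186°
Left analog: (186 - 45) mod 360 = 141°
Right analog: (186 + 45) mod 360 = 231°
Analogous hues = 141° and 231°


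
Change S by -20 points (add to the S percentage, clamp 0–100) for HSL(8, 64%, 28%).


Original S = 64%
Adjustment = -20 percentage points
New S = 64 + (-20) = 44
Clamp to [0, 100] → 44
= HSL(8°, 44%, 28%)


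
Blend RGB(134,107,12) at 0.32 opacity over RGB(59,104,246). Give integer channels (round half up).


C = α×F + (1-α)×B, with 1-α = 0.68
R: 0.32×134 + 0.68×59 = 42.88 + 40.12 = 83.00 → 83
G: 0.32×107 + 0.68×104 = 34.24 + 70.72 = 104.96 → 105
B: 0.32×12 + 0.68×246 = 3.84 + 167.28 = 171.12 → 171
= RGB(83, 105, 171)


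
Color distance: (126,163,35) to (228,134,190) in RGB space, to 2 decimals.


d = √[(R₁-R₂)² + (G₁-G₂)² + (B₁-B₂)²]
d = √[(126-228)² + (163-134)² + (35-190)²]
d = √[10404 + 841 + 24025]
d = √35270
d ≈ 187.80


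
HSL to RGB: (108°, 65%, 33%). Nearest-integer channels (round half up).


H=108°, S=0.65, L=0.33
C = (1-|2L-1|)×S = (1-|-0.34|)×0.65 = 0.429
H' = H/60 = 108/60 ≈ 1.8000; X = C×(1-|H' mod 2 - 1|) = 0.0858
m = L - C/2 = 0.33 - 0.2145 = 0.1155
Sector ⌊H'⌋ = 1 → (R',G',B') = (0.0858, 0.429, 0.0)
RGB = ((R'+m)×255, (G'+m)×255, (B'+m)×255) = (51.3315, 138.8475, 29.4525)
Round half up → RGB(51, 139, 29)


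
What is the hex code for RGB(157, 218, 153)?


R = 157 → 9D (hex)
G = 218 → DA (hex)
B = 153 → 99 (hex)
Hex = #9DDA99


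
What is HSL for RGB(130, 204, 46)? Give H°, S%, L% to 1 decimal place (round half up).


Normalize: R'=130/255≈0.5098, G'=204/255≈0.8000, B'=46/255≈0.1804
Max=204/255, Min=46/255, Δ=Max-Min=158/255
L = (Max+Min)/2 = (204+46)/510 = 250/510 = 0.49019… → L = 49.0%
L ≤ 0.5 → S = Δ/(Max+Min) = 158/(204+46) = 158/250 = 0.632 → S = 63.2%
(the 1/255 factors cancel in S and H, so raw channel differences can be used)
Max is G' → H = 60 × ((B-R)/Δ + 2) = 60 × ((46-130)/158 + 2)
  -84/158 + 2 = -0.5316… + 2 = 1.4683…
  H = 60 × 1.4683… = 88.101…° → H = 88.1°
= HSL(88.1°, 63.2%, 49.0%)


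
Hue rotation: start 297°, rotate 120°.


New hue = (H + rotation) mod 360
New hue = (297 + 120) mod 360
= 417 mod 360
= 57°


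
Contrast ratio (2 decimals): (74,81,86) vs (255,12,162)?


Linearize each sRGB channel c=v/255: c/12.92 if c ≤ 0.04045 else ((c+0.055)/1.055)^2.4
L = 0.2126×R_lin + 0.7152×G_lin + 0.0722×B_lin
Color 1 (74,81,86):
  R=74: 74/255≈0.2902 > 0.04045 → ((0.2902+0.055)/1.055)^2.4 ≈ 0.06848
  G=81: 81/255≈0.3176 > 0.04045 → ((0.3176+0.055)/1.055)^2.4 ≈ 0.08228
  B=86: 86/255≈0.3373 > 0.04045 → ((0.3373+0.055)/1.055)^2.4 ≈ 0.09306
  L1 = 0.2126×0.06848 + 0.7152×0.08228 + 0.0722×0.09306 ≈ 0.08013
Color 2 (255,12,162):
  R=255: 255/255≈1.0000 > 0.04045 → ((1.0000+0.055)/1.055)^2.4 ≈ 1.00000
  G=12: 12/255≈0.0471 > 0.04045 → ((0.0471+0.055)/1.055)^2.4 ≈ 0.00368
  B=162: 162/255≈0.6353 > 0.04045 → ((0.6353+0.055)/1.055)^2.4 ≈ 0.36131
  L2 = 0.2126×1.00000 + 0.7152×0.00368 + 0.0722×0.36131 ≈ 0.24132
Lighter = 0.24132, Darker = 0.08013
Ratio = (L_lighter + 0.05) / (L_darker + 0.05)
Ratio = (0.24132 + 0.05) / (0.08013 + 0.05) = 0.29132 / 0.13013 ≈ 2.2387
Ratio ≈ 2.24:1
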